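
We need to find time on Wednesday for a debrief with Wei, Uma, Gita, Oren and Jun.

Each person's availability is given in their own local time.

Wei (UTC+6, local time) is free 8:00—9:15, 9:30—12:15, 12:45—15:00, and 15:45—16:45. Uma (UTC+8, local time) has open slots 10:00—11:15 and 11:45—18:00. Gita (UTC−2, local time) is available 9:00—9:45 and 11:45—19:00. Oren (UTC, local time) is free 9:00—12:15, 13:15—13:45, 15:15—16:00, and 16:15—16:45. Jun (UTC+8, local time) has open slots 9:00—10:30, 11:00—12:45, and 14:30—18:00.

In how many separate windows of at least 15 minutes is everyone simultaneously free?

Wei → UTC: 02:00–03:15, 03:30–06:15, 06:45–09:00, 09:45–10:45.
Uma → UTC: 02:00–03:15, 03:45–10:00.
Gita → UTC: 11:00–11:45, 13:45–21:00.
Oren → UTC: 09:00–12:15, 13:15–13:45, 15:15–16:00, 16:15–16:45.
Jun → UTC: 01:00–02:30, 03:00–04:45, 06:30–10:00.
Wei ∩ Uma: 02:00–03:15, 03:45–06:15, 06:45–09:00, 09:45–10:00.
Wei ∩ Uma ∩ Gita: (none).
Wei ∩ Uma ∩ Gita ∩ Oren: (none).
Wei ∩ Uma ∩ Gita ∩ Oren ∩ Jun: (none).
Windows ≥ 15 min: (none).
That's 0 windows.

0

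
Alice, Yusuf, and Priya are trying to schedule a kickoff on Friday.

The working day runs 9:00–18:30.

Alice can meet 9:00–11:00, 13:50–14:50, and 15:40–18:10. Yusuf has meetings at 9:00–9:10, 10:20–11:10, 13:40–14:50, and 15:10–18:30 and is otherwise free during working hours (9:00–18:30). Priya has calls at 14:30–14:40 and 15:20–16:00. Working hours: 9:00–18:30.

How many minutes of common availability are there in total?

70 minutes

Yusuf free within 09:00–18:30: 09:10–10:20, 11:10–13:40, 14:50–15:10.
Priya free within 09:00–18:30: 09:00–14:30, 14:40–15:20, 16:00–18:30.
Alice ∩ Yusuf: 09:10–10:20.
Alice ∩ Yusuf ∩ Priya: 09:10–10:20.
Total common minutes: 70.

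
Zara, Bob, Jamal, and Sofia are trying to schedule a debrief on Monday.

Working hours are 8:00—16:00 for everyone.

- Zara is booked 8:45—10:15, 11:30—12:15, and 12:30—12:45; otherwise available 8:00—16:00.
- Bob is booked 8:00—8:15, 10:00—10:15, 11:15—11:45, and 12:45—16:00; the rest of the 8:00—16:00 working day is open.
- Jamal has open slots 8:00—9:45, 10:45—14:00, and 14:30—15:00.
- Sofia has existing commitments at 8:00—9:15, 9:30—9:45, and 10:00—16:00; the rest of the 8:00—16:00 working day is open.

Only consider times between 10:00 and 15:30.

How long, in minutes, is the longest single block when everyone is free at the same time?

Zara free within 08:00–16:00: 08:00–08:45, 10:15–11:30, 12:15–12:30, 12:45–16:00.
Bob free within 08:00–16:00: 08:15–10:00, 10:15–11:15, 11:45–12:45.
Sofia free within 08:00–16:00: 09:15–09:30, 09:45–10:00.
Zara ∩ Bob: 08:15–08:45, 10:15–11:15, 12:15–12:30.
Zara ∩ Bob ∩ Jamal: 08:15–08:45, 10:45–11:15, 12:15–12:30.
Zara ∩ Bob ∩ Jamal ∩ Sofia: (none).
Restricted to 10:00–15:30: (none).
No common window.

0 minutes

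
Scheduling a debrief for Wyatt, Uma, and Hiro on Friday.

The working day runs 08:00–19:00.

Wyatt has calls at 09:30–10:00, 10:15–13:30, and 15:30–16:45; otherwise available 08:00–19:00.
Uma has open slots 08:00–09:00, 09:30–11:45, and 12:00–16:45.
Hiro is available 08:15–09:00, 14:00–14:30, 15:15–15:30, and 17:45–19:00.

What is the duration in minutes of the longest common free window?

Wyatt free within 08:00–19:00: 08:00–09:30, 10:00–10:15, 13:30–15:30, 16:45–19:00.
Wyatt ∩ Uma: 08:00–09:00, 10:00–10:15, 13:30–15:30.
Wyatt ∩ Uma ∩ Hiro: 08:15–09:00, 14:00–14:30, 15:15–15:30.
Common window lengths: 45, 30, 15 min; longest is 45.

45 minutes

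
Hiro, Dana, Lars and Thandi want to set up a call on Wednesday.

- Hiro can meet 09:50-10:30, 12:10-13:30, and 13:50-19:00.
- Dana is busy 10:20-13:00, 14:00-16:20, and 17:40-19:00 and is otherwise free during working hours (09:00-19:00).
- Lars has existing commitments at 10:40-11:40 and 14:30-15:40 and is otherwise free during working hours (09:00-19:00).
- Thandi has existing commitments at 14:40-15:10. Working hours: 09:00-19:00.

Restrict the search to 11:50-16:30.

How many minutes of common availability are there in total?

50 minutes

Dana free within 09:00–19:00: 09:00–10:20, 13:00–14:00, 16:20–17:40.
Lars free within 09:00–19:00: 09:00–10:40, 11:40–14:30, 15:40–19:00.
Thandi free within 09:00–19:00: 09:00–14:40, 15:10–19:00.
Hiro ∩ Dana: 09:50–10:20, 13:00–13:30, 13:50–14:00, 16:20–17:40.
Hiro ∩ Dana ∩ Lars: 09:50–10:20, 13:00–13:30, 13:50–14:00, 16:20–17:40.
Hiro ∩ Dana ∩ Lars ∩ Thandi: 09:50–10:20, 13:00–13:30, 13:50–14:00, 16:20–17:40.
Restricted to 11:50–16:30: 13:00–13:30, 13:50–14:00, 16:20–16:30.
Total common minutes: 30 + 10 + 10 = 50.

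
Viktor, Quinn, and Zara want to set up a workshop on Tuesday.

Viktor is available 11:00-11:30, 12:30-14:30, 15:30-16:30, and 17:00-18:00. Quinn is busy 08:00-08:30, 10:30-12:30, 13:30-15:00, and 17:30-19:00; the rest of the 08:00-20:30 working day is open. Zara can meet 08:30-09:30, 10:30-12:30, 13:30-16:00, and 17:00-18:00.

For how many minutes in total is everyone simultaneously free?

Quinn free within 08:00–20:30: 08:30–10:30, 12:30–13:30, 15:00–17:30, 19:00–20:30.
Viktor ∩ Quinn: 12:30–13:30, 15:30–16:30, 17:00–17:30.
Viktor ∩ Quinn ∩ Zara: 15:30–16:00, 17:00–17:30.
Total common minutes: 30 + 30 = 60.

60 minutes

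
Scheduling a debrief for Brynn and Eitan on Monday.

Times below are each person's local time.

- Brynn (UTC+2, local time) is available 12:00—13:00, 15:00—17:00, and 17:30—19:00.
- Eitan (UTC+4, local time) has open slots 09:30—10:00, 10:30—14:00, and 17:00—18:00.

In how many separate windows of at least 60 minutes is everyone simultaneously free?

1

Brynn → UTC: 10:00–11:00, 13:00–15:00, 15:30–17:00.
Eitan → UTC: 05:30–06:00, 06:30–10:00, 13:00–14:00.
Brynn ∩ Eitan: 13:00–14:00.
Windows ≥ 60 min: 13:00–14:00.
That's 1 window.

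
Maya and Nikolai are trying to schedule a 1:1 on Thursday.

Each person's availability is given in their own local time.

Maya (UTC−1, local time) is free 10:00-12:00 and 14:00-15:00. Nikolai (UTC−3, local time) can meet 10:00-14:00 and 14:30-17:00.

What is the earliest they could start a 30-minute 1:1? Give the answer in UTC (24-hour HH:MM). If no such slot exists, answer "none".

15:00

Maya → UTC: 11:00–13:00, 15:00–16:00.
Nikolai → UTC: 13:00–17:00, 17:30–20:00.
Maya ∩ Nikolai: 15:00–16:00.
Windows ≥ 30 min: 15:00–16:00.
Earliest such window starts at 15:00.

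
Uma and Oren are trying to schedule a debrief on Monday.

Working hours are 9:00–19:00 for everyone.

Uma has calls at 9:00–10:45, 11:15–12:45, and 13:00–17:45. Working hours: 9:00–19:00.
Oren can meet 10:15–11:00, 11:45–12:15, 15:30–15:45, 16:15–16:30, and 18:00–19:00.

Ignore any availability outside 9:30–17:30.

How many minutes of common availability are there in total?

15 minutes

Uma free within 09:00–19:00: 10:45–11:15, 12:45–13:00, 17:45–19:00.
Uma ∩ Oren: 10:45–11:00, 18:00–19:00.
Restricted to 09:30–17:30: 10:45–11:00.
Total common minutes: 15.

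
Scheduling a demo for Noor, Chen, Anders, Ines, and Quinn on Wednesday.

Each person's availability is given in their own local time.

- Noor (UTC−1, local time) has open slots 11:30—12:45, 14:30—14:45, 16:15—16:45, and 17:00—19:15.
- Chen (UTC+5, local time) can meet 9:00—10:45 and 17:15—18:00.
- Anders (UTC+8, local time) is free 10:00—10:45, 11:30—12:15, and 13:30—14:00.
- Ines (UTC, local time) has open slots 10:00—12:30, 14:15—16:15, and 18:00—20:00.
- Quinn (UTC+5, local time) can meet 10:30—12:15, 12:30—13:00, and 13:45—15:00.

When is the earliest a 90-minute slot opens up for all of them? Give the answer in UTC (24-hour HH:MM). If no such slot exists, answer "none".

none

Noor → UTC: 12:30–13:45, 15:30–15:45, 17:15–17:45, 18:00–20:15.
Chen → UTC: 04:00–05:45, 12:15–13:00.
Anders → UTC: 02:00–02:45, 03:30–04:15, 05:30–06:00.
Ines → UTC: 10:00–12:30, 14:15–16:15, 18:00–20:00.
Quinn → UTC: 05:30–07:15, 07:30–08:00, 08:45–10:00.
Noor ∩ Chen: 12:30–13:00.
Noor ∩ Chen ∩ Anders: (none).
Noor ∩ Chen ∩ Anders ∩ Ines: (none).
Noor ∩ Chen ∩ Anders ∩ Ines ∩ Quinn: (none).
Windows ≥ 90 min: (none).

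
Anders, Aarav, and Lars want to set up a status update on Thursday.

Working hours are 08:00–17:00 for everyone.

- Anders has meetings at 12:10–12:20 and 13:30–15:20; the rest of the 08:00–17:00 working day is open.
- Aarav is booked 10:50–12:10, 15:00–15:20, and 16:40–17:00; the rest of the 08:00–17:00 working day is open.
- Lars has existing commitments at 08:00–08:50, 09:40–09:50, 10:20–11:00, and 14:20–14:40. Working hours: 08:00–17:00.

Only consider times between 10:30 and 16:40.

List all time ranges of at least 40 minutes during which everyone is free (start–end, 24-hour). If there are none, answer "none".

12:20–13:30, 15:20–16:40

Anders free within 08:00–17:00: 08:00–12:10, 12:20–13:30, 15:20–17:00.
Aarav free within 08:00–17:00: 08:00–10:50, 12:10–15:00, 15:20–16:40.
Lars free within 08:00–17:00: 08:50–09:40, 09:50–10:20, 11:00–14:20, 14:40–17:00.
Anders ∩ Aarav: 08:00–10:50, 12:20–13:30, 15:20–16:40.
Anders ∩ Aarav ∩ Lars: 08:50–09:40, 09:50–10:20, 12:20–13:30, 15:20–16:40.
Restricted to 10:30–16:40: 12:20–13:30, 15:20–16:40.
Windows ≥ 40 min: 12:20–13:30, 15:20–16:40.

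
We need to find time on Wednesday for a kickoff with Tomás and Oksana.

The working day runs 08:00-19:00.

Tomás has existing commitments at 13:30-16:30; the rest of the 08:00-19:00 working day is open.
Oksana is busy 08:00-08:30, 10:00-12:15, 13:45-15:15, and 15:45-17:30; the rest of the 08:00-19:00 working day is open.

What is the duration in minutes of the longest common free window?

Tomás free within 08:00–19:00: 08:00–13:30, 16:30–19:00.
Oksana free within 08:00–19:00: 08:30–10:00, 12:15–13:45, 15:15–15:45, 17:30–19:00.
Tomás ∩ Oksana: 08:30–10:00, 12:15–13:30, 17:30–19:00.
Common window lengths: 90, 75, 90 min; longest is 90.

90 minutes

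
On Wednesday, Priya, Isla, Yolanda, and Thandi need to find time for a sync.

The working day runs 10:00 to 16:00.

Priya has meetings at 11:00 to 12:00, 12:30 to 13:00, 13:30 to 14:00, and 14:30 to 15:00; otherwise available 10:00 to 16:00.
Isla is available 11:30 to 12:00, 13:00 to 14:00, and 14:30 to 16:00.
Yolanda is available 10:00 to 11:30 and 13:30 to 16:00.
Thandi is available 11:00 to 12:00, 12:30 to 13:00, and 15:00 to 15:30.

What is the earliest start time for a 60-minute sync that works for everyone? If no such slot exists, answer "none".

Priya free within 10:00–16:00: 10:00–11:00, 12:00–12:30, 13:00–13:30, 14:00–14:30, 15:00–16:00.
Priya ∩ Isla: 13:00–13:30, 15:00–16:00.
Priya ∩ Isla ∩ Yolanda: 15:00–16:00.
Priya ∩ Isla ∩ Yolanda ∩ Thandi: 15:00–15:30.
Windows ≥ 60 min: (none).

none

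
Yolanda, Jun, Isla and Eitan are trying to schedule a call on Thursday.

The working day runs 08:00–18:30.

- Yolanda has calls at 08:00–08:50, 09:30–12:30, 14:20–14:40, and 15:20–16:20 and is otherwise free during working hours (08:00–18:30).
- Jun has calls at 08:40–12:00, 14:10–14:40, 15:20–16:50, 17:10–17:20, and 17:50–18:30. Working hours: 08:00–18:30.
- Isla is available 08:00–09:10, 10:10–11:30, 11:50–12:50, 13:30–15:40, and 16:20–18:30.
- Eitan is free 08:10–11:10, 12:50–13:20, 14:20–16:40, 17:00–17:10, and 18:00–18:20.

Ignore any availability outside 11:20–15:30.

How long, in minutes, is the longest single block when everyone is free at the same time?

Yolanda free within 08:00–18:30: 08:50–09:30, 12:30–14:20, 14:40–15:20, 16:20–18:30.
Jun free within 08:00–18:30: 08:00–08:40, 12:00–14:10, 14:40–15:20, 16:50–17:10, 17:20–17:50.
Yolanda ∩ Jun: 12:30–14:10, 14:40–15:20, 16:50–17:10, 17:20–17:50.
Yolanda ∩ Jun ∩ Isla: 12:30–12:50, 13:30–14:10, 14:40–15:20, 16:50–17:10, 17:20–17:50.
Yolanda ∩ Jun ∩ Isla ∩ Eitan: 14:40–15:20, 17:00–17:10.
Restricted to 11:20–15:30: 14:40–15:20.
Single common window of 40 minutes.

40 minutes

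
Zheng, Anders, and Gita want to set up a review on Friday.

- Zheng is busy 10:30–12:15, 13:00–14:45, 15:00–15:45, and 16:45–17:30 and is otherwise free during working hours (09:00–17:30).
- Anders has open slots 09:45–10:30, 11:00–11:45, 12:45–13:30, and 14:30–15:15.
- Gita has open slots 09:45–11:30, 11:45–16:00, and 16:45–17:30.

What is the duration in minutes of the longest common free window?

45 minutes

Zheng free within 09:00–17:30: 09:00–10:30, 12:15–13:00, 14:45–15:00, 15:45–16:45.
Zheng ∩ Anders: 09:45–10:30, 12:45–13:00, 14:45–15:00.
Zheng ∩ Anders ∩ Gita: 09:45–10:30, 12:45–13:00, 14:45–15:00.
Common window lengths: 45, 15, 15 min; longest is 45.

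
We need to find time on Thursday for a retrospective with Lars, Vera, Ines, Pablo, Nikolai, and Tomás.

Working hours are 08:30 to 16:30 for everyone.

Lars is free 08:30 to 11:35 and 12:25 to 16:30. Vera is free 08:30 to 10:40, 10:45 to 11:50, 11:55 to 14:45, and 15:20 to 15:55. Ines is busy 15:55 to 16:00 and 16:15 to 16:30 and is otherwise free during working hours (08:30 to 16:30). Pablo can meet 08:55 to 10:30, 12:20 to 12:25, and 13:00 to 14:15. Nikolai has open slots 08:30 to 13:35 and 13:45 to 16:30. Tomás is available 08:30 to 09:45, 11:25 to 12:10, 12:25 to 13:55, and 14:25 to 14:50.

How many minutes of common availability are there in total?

95 minutes

Ines free within 08:30–16:30: 08:30–15:55, 16:00–16:15.
Lars ∩ Vera: 08:30–10:40, 10:45–11:35, 12:25–14:45, 15:20–15:55.
Lars ∩ Vera ∩ Ines: 08:30–10:40, 10:45–11:35, 12:25–14:45, 15:20–15:55.
Lars ∩ Vera ∩ Ines ∩ Pablo: 08:55–10:30, 13:00–14:15.
Lars ∩ Vera ∩ Ines ∩ Pablo ∩ Nikolai: 08:55–10:30, 13:00–13:35, 13:45–14:15.
Lars ∩ Vera ∩ Ines ∩ Pablo ∩ Nikolai ∩ Tomás: 08:55–09:45, 13:00–13:35, 13:45–13:55.
Total common minutes: 50 + 35 + 10 = 95.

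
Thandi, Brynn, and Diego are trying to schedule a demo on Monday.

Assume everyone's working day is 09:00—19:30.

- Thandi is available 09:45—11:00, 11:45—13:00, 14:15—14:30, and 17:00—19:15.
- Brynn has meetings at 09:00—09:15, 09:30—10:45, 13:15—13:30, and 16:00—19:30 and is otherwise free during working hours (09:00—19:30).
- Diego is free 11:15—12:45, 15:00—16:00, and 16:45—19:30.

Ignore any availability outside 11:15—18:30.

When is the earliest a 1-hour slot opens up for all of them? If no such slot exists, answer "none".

11:45

Brynn free within 09:00–19:30: 09:15–09:30, 10:45–13:15, 13:30–16:00.
Thandi ∩ Brynn: 10:45–11:00, 11:45–13:00, 14:15–14:30.
Thandi ∩ Brynn ∩ Diego: 11:45–12:45.
Restricted to 11:15–18:30: 11:45–12:45.
Windows ≥ 60 min: 11:45–12:45.
Earliest such window starts at 11:45.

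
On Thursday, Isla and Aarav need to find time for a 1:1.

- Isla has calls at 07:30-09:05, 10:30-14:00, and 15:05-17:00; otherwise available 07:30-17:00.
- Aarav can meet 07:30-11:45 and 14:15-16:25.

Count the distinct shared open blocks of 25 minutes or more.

Isla free within 07:30–17:00: 09:05–10:30, 14:00–15:05.
Isla ∩ Aarav: 09:05–10:30, 14:15–15:05.
Windows ≥ 25 min: 09:05–10:30, 14:15–15:05.
That's 2 windows.

2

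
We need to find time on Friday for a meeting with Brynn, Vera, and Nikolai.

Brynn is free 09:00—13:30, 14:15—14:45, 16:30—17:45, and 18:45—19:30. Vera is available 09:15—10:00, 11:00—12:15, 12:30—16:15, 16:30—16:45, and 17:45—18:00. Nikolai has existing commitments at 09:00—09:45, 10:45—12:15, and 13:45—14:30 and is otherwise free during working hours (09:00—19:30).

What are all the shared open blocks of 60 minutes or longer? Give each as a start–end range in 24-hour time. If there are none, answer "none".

Nikolai free within 09:00–19:30: 09:45–10:45, 12:15–13:45, 14:30–19:30.
Brynn ∩ Vera: 09:15–10:00, 11:00–12:15, 12:30–13:30, 14:15–14:45, 16:30–16:45.
Brynn ∩ Vera ∩ Nikolai: 09:45–10:00, 12:30–13:30, 14:30–14:45, 16:30–16:45.
Windows ≥ 60 min: 12:30–13:30.

12:30–13:30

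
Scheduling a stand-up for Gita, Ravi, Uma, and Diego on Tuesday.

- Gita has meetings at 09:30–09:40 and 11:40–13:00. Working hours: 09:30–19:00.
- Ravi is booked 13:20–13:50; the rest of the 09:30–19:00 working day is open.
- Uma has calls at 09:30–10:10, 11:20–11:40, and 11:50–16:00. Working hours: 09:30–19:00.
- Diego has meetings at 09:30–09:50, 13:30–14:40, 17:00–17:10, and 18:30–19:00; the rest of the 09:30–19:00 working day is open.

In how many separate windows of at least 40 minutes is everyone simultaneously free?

3

Gita free within 09:30–19:00: 09:40–11:40, 13:00–19:00.
Ravi free within 09:30–19:00: 09:30–13:20, 13:50–19:00.
Uma free within 09:30–19:00: 10:10–11:20, 11:40–11:50, 16:00–19:00.
Diego free within 09:30–19:00: 09:50–13:30, 14:40–17:00, 17:10–18:30.
Gita ∩ Ravi: 09:40–11:40, 13:00–13:20, 13:50–19:00.
Gita ∩ Ravi ∩ Uma: 10:10–11:20, 16:00–19:00.
Gita ∩ Ravi ∩ Uma ∩ Diego: 10:10–11:20, 16:00–17:00, 17:10–18:30.
Windows ≥ 40 min: 10:10–11:20, 16:00–17:00, 17:10–18:30.
That's 3 windows.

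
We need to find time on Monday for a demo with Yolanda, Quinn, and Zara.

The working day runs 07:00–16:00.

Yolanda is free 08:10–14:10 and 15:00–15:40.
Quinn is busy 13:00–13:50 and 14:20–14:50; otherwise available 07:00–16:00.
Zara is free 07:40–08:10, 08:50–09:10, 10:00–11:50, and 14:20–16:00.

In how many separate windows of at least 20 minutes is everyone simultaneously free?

Quinn free within 07:00–16:00: 07:00–13:00, 13:50–14:20, 14:50–16:00.
Yolanda ∩ Quinn: 08:10–13:00, 13:50–14:10, 15:00–15:40.
Yolanda ∩ Quinn ∩ Zara: 08:50–09:10, 10:00–11:50, 15:00–15:40.
Windows ≥ 20 min: 08:50–09:10, 10:00–11:50, 15:00–15:40.
That's 3 windows.

3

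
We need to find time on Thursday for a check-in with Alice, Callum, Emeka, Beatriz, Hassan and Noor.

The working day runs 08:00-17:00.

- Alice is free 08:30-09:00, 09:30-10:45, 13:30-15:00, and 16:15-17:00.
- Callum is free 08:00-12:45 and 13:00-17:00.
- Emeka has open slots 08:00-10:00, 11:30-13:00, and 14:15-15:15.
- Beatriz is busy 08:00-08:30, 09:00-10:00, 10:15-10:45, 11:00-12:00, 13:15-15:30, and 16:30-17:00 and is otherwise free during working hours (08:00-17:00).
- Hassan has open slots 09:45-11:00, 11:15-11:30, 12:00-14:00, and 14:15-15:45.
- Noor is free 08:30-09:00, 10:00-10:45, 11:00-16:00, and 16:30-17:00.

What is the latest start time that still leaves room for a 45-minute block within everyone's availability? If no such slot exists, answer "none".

Beatriz free within 08:00–17:00: 08:30–09:00, 10:00–10:15, 10:45–11:00, 12:00–13:15, 15:30–16:30.
Alice ∩ Callum: 08:30–09:00, 09:30–10:45, 13:30–15:00, 16:15–17:00.
Alice ∩ Callum ∩ Emeka: 08:30–09:00, 09:30–10:00, 14:15–15:00.
Alice ∩ Callum ∩ Emeka ∩ Beatriz: 08:30–09:00.
Alice ∩ Callum ∩ Emeka ∩ Beatriz ∩ Hassan: (none).
Alice ∩ Callum ∩ Emeka ∩ Beatriz ∩ Hassan ∩ Noor: (none).
Windows ≥ 45 min: (none).

none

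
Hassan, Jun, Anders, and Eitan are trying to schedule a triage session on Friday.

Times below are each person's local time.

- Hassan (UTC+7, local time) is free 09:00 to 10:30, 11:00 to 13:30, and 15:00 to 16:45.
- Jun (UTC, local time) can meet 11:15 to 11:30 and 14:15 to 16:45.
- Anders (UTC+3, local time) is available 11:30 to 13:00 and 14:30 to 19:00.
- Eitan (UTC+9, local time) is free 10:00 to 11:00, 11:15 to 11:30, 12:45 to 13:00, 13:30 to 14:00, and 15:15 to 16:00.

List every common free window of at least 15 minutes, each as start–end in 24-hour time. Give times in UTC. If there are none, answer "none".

Hassan → UTC: 02:00–03:30, 04:00–06:30, 08:00–09:45.
Jun → UTC: 11:15–11:30, 14:15–16:45.
Anders → UTC: 08:30–10:00, 11:30–16:00.
Eitan → UTC: 01:00–02:00, 02:15–02:30, 03:45–04:00, 04:30–05:00, 06:15–07:00.
Hassan ∩ Jun: (none).
Hassan ∩ Jun ∩ Anders: (none).
Hassan ∩ Jun ∩ Anders ∩ Eitan: (none).
Windows ≥ 15 min: (none).

none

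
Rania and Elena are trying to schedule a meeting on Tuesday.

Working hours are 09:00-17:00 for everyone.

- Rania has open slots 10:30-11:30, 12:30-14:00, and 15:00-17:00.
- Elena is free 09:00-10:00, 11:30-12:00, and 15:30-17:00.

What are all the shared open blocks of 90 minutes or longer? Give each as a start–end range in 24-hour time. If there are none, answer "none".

Rania ∩ Elena: 15:30–17:00.
Windows ≥ 90 min: 15:30–17:00.

15:30–17:00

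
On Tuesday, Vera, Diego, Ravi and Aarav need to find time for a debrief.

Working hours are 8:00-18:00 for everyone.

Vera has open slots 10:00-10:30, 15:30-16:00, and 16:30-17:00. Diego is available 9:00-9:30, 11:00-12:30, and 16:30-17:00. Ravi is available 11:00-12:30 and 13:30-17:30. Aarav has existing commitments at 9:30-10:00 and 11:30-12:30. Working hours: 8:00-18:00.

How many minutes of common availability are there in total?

30 minutes

Aarav free within 08:00–18:00: 08:00–09:30, 10:00–11:30, 12:30–18:00.
Vera ∩ Diego: 16:30–17:00.
Vera ∩ Diego ∩ Ravi: 16:30–17:00.
Vera ∩ Diego ∩ Ravi ∩ Aarav: 16:30–17:00.
Total common minutes: 30.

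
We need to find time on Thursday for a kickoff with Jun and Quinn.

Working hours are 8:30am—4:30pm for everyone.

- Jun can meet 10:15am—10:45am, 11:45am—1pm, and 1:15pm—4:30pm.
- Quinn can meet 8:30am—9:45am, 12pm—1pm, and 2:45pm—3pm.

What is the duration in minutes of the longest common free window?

60 minutes

Jun ∩ Quinn: 12:00–13:00, 14:45–15:00.
Common window lengths: 60, 15 min; longest is 60.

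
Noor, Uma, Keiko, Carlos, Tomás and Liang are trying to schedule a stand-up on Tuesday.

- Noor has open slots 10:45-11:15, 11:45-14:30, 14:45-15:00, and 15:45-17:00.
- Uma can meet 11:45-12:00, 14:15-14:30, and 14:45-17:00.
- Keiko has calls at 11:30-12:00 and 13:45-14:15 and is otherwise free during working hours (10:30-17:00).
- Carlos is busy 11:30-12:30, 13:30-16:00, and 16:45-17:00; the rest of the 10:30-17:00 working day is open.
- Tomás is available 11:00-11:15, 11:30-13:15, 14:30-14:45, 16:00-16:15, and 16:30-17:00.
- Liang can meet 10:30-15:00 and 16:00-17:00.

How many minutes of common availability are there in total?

30 minutes

Keiko free within 10:30–17:00: 10:30–11:30, 12:00–13:45, 14:15–17:00.
Carlos free within 10:30–17:00: 10:30–11:30, 12:30–13:30, 16:00–16:45.
Noor ∩ Uma: 11:45–12:00, 14:15–14:30, 14:45–15:00, 15:45–17:00.
Noor ∩ Uma ∩ Keiko: 14:15–14:30, 14:45–15:00, 15:45–17:00.
Noor ∩ Uma ∩ Keiko ∩ Carlos: 16:00–16:45.
Noor ∩ Uma ∩ Keiko ∩ Carlos ∩ Tomás: 16:00–16:15, 16:30–16:45.
Noor ∩ Uma ∩ Keiko ∩ Carlos ∩ Tomás ∩ Liang: 16:00–16:15, 16:30–16:45.
Total common minutes: 15 + 15 = 30.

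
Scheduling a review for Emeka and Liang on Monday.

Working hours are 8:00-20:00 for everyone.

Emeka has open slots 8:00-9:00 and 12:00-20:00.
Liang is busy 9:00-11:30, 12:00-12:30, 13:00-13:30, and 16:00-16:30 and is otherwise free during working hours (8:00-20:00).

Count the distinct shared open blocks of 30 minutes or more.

Liang free within 08:00–20:00: 08:00–09:00, 11:30–12:00, 12:30–13:00, 13:30–16:00, 16:30–20:00.
Emeka ∩ Liang: 08:00–09:00, 12:30–13:00, 13:30–16:00, 16:30–20:00.
Windows ≥ 30 min: 08:00–09:00, 12:30–13:00, 13:30–16:00, 16:30–20:00.
That's 4 windows.

4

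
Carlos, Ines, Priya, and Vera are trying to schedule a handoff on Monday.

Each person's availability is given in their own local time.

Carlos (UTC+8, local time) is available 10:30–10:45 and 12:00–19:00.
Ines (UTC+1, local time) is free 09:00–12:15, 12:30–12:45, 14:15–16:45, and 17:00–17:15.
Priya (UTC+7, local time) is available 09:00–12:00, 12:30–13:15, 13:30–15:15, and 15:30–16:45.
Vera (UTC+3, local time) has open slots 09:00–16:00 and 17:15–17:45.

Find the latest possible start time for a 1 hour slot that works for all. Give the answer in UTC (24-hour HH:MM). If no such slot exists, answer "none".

Carlos → UTC: 02:30–02:45, 04:00–11:00.
Ines → UTC: 08:00–11:15, 11:30–11:45, 13:15–15:45, 16:00–16:15.
Priya → UTC: 02:00–05:00, 05:30–06:15, 06:30–08:15, 08:30–09:45.
Vera → UTC: 06:00–13:00, 14:15–14:45.
Carlos ∩ Ines: 08:00–11:00.
Carlos ∩ Ines ∩ Priya: 08:00–08:15, 08:30–09:45.
Carlos ∩ Ines ∩ Priya ∩ Vera: 08:00–08:15, 08:30–09:45.
Windows ≥ 60 min: 08:30–09:45.
Latest start in the last window 08:30–09:45 is 09:45 − 60 min = 08:45.

08:45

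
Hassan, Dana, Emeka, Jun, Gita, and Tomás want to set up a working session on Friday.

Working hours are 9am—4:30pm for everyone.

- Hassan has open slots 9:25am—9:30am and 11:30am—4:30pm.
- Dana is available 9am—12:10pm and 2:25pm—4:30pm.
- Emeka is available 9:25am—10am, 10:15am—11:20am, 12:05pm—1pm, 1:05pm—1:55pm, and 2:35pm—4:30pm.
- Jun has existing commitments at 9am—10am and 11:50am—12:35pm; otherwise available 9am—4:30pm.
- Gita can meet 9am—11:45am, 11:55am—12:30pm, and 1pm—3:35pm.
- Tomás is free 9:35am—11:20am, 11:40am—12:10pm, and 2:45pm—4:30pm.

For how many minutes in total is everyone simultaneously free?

Jun free within 09:00–16:30: 10:00–11:50, 12:35–16:30.
Hassan ∩ Dana: 09:25–09:30, 11:30–12:10, 14:25–16:30.
Hassan ∩ Dana ∩ Emeka: 09:25–09:30, 12:05–12:10, 14:35–16:30.
Hassan ∩ Dana ∩ Emeka ∩ Jun: 14:35–16:30.
Hassan ∩ Dana ∩ Emeka ∩ Jun ∩ Gita: 14:35–15:35.
Hassan ∩ Dana ∩ Emeka ∩ Jun ∩ Gita ∩ Tomás: 14:45–15:35.
Total common minutes: 50.

50 minutes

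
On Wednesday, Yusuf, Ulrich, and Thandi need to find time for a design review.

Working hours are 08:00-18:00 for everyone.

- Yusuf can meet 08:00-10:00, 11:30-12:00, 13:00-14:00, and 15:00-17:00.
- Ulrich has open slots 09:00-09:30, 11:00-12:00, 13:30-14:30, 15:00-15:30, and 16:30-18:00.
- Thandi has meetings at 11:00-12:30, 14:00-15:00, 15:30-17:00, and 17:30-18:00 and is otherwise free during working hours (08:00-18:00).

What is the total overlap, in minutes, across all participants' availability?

90 minutes

Thandi free within 08:00–18:00: 08:00–11:00, 12:30–14:00, 15:00–15:30, 17:00–17:30.
Yusuf ∩ Ulrich: 09:00–09:30, 11:30–12:00, 13:30–14:00, 15:00–15:30, 16:30–17:00.
Yusuf ∩ Ulrich ∩ Thandi: 09:00–09:30, 13:30–14:00, 15:00–15:30.
Total common minutes: 30 + 30 + 30 = 90.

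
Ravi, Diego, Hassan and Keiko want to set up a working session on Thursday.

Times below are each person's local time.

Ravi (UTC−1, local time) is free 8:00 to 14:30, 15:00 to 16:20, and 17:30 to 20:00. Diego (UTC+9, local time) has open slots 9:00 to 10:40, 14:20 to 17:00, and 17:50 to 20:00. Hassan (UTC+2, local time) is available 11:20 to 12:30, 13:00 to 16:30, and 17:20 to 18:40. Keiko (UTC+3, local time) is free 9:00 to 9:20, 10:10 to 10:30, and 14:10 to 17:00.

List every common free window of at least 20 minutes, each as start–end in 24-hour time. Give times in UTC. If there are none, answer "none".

none

Ravi → UTC: 09:00–15:30, 16:00–17:20, 18:30–21:00.
Diego → UTC: 00:00–01:40, 05:20–08:00, 08:50–11:00.
Hassan → UTC: 09:20–10:30, 11:00–14:30, 15:20–16:40.
Keiko → UTC: 06:00–06:20, 07:10–07:30, 11:10–14:00.
Ravi ∩ Diego: 09:00–11:00.
Ravi ∩ Diego ∩ Hassan: 09:20–10:30.
Ravi ∩ Diego ∩ Hassan ∩ Keiko: (none).
Windows ≥ 20 min: (none).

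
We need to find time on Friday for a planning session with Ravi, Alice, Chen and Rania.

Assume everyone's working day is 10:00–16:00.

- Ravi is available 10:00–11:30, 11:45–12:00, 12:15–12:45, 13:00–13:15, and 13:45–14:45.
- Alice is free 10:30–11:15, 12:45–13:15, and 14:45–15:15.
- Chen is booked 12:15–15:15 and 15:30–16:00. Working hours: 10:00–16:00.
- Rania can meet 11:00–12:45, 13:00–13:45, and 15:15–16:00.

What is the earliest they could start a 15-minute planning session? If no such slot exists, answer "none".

Chen free within 10:00–16:00: 10:00–12:15, 15:15–15:30.
Ravi ∩ Alice: 10:30–11:15, 13:00–13:15.
Ravi ∩ Alice ∩ Chen: 10:30–11:15.
Ravi ∩ Alice ∩ Chen ∩ Rania: 11:00–11:15.
Windows ≥ 15 min: 11:00–11:15.
Earliest such window starts at 11:00.

11:00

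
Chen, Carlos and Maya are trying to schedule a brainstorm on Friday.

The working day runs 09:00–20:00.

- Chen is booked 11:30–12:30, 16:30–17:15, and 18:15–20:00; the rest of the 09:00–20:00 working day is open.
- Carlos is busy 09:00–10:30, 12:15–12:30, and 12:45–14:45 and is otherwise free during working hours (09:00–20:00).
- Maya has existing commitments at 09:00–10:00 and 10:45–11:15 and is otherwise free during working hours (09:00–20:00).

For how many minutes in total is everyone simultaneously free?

Chen free within 09:00–20:00: 09:00–11:30, 12:30–16:30, 17:15–18:15.
Carlos free within 09:00–20:00: 10:30–12:15, 12:30–12:45, 14:45–20:00.
Maya free within 09:00–20:00: 10:00–10:45, 11:15–20:00.
Chen ∩ Carlos: 10:30–11:30, 12:30–12:45, 14:45–16:30, 17:15–18:15.
Chen ∩ Carlos ∩ Maya: 10:30–10:45, 11:15–11:30, 12:30–12:45, 14:45–16:30, 17:15–18:15.
Total common minutes: 15 + 15 + 15 + 105 + 60 = 210.

210 minutes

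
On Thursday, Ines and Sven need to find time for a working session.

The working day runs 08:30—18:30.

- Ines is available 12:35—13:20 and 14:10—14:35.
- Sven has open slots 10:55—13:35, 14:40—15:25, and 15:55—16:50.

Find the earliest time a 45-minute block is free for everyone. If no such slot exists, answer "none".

12:35

Ines ∩ Sven: 12:35–13:20.
Windows ≥ 45 min: 12:35–13:20.
Earliest such window starts at 12:35.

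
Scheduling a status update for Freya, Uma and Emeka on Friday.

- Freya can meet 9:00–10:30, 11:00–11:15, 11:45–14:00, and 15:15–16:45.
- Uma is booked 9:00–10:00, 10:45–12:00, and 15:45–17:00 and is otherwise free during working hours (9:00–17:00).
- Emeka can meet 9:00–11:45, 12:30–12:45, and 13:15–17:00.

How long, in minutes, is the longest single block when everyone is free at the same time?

Uma free within 09:00–17:00: 10:00–10:45, 12:00–15:45.
Freya ∩ Uma: 10:00–10:30, 12:00–14:00, 15:15–15:45.
Freya ∩ Uma ∩ Emeka: 10:00–10:30, 12:30–12:45, 13:15–14:00, 15:15–15:45.
Common window lengths: 30, 15, 45, 30 min; longest is 45.

45 minutes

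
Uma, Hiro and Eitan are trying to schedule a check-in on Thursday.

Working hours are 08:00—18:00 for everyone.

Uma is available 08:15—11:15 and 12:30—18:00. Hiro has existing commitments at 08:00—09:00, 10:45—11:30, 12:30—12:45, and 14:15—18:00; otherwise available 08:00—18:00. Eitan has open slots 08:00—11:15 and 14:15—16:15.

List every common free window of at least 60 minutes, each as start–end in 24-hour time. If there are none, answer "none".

Hiro free within 08:00–18:00: 09:00–10:45, 11:30–12:30, 12:45–14:15.
Uma ∩ Hiro: 09:00–10:45, 12:45–14:15.
Uma ∩ Hiro ∩ Eitan: 09:00–10:45.
Windows ≥ 60 min: 09:00–10:45.

09:00–10:45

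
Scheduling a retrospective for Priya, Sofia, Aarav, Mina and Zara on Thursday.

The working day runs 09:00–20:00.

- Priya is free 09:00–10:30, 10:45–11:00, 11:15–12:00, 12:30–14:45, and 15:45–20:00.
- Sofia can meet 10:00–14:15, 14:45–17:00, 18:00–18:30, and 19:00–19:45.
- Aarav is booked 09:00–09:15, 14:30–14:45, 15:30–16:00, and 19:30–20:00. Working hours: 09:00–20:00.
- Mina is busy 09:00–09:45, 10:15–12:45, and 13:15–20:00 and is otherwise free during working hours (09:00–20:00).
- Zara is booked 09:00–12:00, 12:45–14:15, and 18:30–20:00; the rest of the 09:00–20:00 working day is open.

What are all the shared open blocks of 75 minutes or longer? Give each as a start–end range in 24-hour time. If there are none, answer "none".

Aarav free within 09:00–20:00: 09:15–14:30, 14:45–15:30, 16:00–19:30.
Mina free within 09:00–20:00: 09:45–10:15, 12:45–13:15.
Zara free within 09:00–20:00: 12:00–12:45, 14:15–18:30.
Priya ∩ Sofia: 10:00–10:30, 10:45–11:00, 11:15–12:00, 12:30–14:15, 15:45–17:00, 18:00–18:30, 19:00–19:45.
Priya ∩ Sofia ∩ Aarav: 10:00–10:30, 10:45–11:00, 11:15–12:00, 12:30–14:15, 16:00–17:00, 18:00–18:30, 19:00–19:30.
Priya ∩ Sofia ∩ Aarav ∩ Mina: 10:00–10:15, 12:45–13:15.
Priya ∩ Sofia ∩ Aarav ∩ Mina ∩ Zara: (none).
Windows ≥ 75 min: (none).

none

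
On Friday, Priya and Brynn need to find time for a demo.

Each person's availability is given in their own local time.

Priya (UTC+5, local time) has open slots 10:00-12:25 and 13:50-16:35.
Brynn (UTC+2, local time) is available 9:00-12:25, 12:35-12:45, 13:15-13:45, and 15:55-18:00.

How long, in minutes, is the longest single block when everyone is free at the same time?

Priya → UTC: 05:00–07:25, 08:50–11:35.
Brynn → UTC: 07:00–10:25, 10:35–10:45, 11:15–11:45, 13:55–16:00.
Priya ∩ Brynn: 07:00–07:25, 08:50–10:25, 10:35–10:45, 11:15–11:35.
Common window lengths: 25, 95, 10, 20 min; longest is 95.

95 minutes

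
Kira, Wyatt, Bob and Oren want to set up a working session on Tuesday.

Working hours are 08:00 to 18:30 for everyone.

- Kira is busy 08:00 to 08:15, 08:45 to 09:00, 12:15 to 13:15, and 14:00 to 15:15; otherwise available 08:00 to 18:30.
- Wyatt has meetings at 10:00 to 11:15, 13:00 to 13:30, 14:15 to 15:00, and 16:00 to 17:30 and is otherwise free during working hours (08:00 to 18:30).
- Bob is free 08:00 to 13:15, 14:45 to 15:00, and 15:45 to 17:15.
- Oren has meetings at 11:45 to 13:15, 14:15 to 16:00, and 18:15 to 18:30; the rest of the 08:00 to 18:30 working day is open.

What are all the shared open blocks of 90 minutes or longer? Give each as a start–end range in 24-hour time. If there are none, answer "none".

none

Kira free within 08:00–18:30: 08:15–08:45, 09:00–12:15, 13:15–14:00, 15:15–18:30.
Wyatt free within 08:00–18:30: 08:00–10:00, 11:15–13:00, 13:30–14:15, 15:00–16:00, 17:30–18:30.
Oren free within 08:00–18:30: 08:00–11:45, 13:15–14:15, 16:00–18:15.
Kira ∩ Wyatt: 08:15–08:45, 09:00–10:00, 11:15–12:15, 13:30–14:00, 15:15–16:00, 17:30–18:30.
Kira ∩ Wyatt ∩ Bob: 08:15–08:45, 09:00–10:00, 11:15–12:15, 15:45–16:00.
Kira ∩ Wyatt ∩ Bob ∩ Oren: 08:15–08:45, 09:00–10:00, 11:15–11:45.
Windows ≥ 90 min: (none).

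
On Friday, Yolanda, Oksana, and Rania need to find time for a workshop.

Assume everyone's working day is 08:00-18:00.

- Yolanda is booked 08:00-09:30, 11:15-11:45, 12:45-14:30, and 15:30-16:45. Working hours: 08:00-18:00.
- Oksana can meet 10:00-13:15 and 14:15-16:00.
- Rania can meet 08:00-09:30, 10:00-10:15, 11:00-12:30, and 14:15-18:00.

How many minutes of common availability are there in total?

Yolanda free within 08:00–18:00: 09:30–11:15, 11:45–12:45, 14:30–15:30, 16:45–18:00.
Yolanda ∩ Oksana: 10:00–11:15, 11:45–12:45, 14:30–15:30.
Yolanda ∩ Oksana ∩ Rania: 10:00–10:15, 11:00–11:15, 11:45–12:30, 14:30–15:30.
Total common minutes: 15 + 15 + 45 + 60 = 135.

135 minutes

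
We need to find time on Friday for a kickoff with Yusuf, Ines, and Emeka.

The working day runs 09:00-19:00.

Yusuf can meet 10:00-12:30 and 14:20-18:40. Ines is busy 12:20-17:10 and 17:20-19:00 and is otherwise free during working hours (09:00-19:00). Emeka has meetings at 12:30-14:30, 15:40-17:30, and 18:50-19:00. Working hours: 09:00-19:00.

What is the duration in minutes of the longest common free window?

140 minutes

Ines free within 09:00–19:00: 09:00–12:20, 17:10–17:20.
Emeka free within 09:00–19:00: 09:00–12:30, 14:30–15:40, 17:30–18:50.
Yusuf ∩ Ines: 10:00–12:20, 17:10–17:20.
Yusuf ∩ Ines ∩ Emeka: 10:00–12:20.
Single common window of 140 minutes.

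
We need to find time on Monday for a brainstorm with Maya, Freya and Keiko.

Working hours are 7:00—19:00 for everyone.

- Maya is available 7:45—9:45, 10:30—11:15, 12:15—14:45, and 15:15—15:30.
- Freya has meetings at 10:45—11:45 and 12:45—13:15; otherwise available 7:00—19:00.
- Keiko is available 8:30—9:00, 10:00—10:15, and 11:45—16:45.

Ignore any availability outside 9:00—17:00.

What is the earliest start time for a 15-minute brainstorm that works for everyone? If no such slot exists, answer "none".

Freya free within 07:00–19:00: 07:00–10:45, 11:45–12:45, 13:15–19:00.
Maya ∩ Freya: 07:45–09:45, 10:30–10:45, 12:15–12:45, 13:15–14:45, 15:15–15:30.
Maya ∩ Freya ∩ Keiko: 08:30–09:00, 12:15–12:45, 13:15–14:45, 15:15–15:30.
Restricted to 09:00–17:00: 12:15–12:45, 13:15–14:45, 15:15–15:30.
Windows ≥ 15 min: 12:15–12:45, 13:15–14:45, 15:15–15:30.
Earliest such window starts at 12:15.

12:15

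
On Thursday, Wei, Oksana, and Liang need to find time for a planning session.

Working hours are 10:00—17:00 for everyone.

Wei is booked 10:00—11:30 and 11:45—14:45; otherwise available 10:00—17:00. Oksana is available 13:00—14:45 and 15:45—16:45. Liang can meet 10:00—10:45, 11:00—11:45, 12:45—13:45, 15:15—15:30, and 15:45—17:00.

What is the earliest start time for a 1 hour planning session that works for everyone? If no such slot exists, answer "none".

Wei free within 10:00–17:00: 11:30–11:45, 14:45–17:00.
Wei ∩ Oksana: 15:45–16:45.
Wei ∩ Oksana ∩ Liang: 15:45–16:45.
Windows ≥ 60 min: 15:45–16:45.
Earliest such window starts at 15:45.

15:45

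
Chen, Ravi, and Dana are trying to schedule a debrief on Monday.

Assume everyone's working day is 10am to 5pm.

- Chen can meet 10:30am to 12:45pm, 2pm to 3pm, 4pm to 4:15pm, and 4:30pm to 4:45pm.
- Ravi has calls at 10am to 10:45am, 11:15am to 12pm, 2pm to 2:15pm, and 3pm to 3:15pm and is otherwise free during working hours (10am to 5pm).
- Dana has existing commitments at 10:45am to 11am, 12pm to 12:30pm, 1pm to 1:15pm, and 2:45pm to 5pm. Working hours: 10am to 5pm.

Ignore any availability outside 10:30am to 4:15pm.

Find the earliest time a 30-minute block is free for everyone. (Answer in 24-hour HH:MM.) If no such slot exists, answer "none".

Ravi free within 10:00–17:00: 10:45–11:15, 12:00–14:00, 14:15–15:00, 15:15–17:00.
Dana free within 10:00–17:00: 10:00–10:45, 11:00–12:00, 12:30–13:00, 13:15–14:45.
Chen ∩ Ravi: 10:45–11:15, 12:00–12:45, 14:15–15:00, 16:00–16:15, 16:30–16:45.
Chen ∩ Ravi ∩ Dana: 11:00–11:15, 12:30–12:45, 14:15–14:45.
Restricted to 10:30–16:15: 11:00–11:15, 12:30–12:45, 14:15–14:45.
Windows ≥ 30 min: 14:15–14:45.
Earliest such window starts at 14:15.

14:15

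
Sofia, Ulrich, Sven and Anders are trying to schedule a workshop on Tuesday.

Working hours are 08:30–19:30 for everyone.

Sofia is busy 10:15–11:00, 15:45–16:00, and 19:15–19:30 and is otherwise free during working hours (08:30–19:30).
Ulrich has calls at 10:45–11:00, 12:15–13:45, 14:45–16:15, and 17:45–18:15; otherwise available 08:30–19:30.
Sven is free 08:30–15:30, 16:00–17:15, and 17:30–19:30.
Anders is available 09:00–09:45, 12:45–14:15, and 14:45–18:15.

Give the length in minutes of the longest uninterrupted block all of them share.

60 minutes

Sofia free within 08:30–19:30: 08:30–10:15, 11:00–15:45, 16:00–19:15.
Ulrich free within 08:30–19:30: 08:30–10:45, 11:00–12:15, 13:45–14:45, 16:15–17:45, 18:15–19:30.
Sofia ∩ Ulrich: 08:30–10:15, 11:00–12:15, 13:45–14:45, 16:15–17:45, 18:15–19:15.
Sofia ∩ Ulrich ∩ Sven: 08:30–10:15, 11:00–12:15, 13:45–14:45, 16:15–17:15, 17:30–17:45, 18:15–19:15.
Sofia ∩ Ulrich ∩ Sven ∩ Anders: 09:00–09:45, 13:45–14:15, 16:15–17:15, 17:30–17:45.
Common window lengths: 45, 30, 60, 15 min; longest is 60.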